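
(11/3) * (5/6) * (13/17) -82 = -24377/306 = -79.66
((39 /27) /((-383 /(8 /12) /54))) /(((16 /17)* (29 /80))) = -4420 /11107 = -0.40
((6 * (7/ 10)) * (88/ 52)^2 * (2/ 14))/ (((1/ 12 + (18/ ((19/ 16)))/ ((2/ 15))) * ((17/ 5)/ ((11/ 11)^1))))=331056/ 74522747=0.00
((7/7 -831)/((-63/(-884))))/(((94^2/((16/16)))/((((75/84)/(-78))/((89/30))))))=0.01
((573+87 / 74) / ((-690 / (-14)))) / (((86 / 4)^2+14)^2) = 264376 / 5147167125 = 0.00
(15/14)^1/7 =15/98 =0.15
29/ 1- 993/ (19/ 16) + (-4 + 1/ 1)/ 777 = -3972302/ 4921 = -807.21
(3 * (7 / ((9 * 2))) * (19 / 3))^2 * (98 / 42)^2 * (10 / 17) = 4333805 / 24786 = 174.85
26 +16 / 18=242 / 9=26.89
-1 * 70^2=-4900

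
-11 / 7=-1.57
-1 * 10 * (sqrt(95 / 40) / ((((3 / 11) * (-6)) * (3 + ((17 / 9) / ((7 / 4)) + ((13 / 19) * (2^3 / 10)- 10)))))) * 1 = -36575 * sqrt(38) / 128636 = -1.75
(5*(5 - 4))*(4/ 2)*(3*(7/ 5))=42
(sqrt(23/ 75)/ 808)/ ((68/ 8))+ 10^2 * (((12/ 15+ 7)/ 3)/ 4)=sqrt(69)/ 103020+ 65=65.00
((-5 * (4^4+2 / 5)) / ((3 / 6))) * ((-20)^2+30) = -1102520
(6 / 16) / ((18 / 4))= 1 / 12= 0.08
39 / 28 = 1.39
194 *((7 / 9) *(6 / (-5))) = -2716 / 15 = -181.07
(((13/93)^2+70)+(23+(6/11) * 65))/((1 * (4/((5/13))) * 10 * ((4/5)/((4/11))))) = 0.56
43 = 43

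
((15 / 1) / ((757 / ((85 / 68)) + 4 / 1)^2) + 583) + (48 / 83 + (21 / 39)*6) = 586.81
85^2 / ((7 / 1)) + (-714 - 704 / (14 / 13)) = -2349 / 7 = -335.57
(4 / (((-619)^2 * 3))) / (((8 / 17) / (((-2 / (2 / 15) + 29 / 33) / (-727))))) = 3961 / 27577246653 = 0.00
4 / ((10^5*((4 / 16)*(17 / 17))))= 1 / 6250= 0.00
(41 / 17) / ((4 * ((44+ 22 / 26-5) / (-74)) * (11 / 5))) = -2665 / 5236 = -0.51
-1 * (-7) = 7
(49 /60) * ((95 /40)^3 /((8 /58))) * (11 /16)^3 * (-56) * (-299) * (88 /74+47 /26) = 2007160954248989 /1551892480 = 1293363.41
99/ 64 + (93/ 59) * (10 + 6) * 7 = 672465/ 3776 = 178.09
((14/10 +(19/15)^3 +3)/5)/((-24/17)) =-369053/405000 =-0.91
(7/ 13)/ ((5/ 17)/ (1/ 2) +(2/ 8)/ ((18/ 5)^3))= 2776032/ 3060265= 0.91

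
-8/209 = -0.04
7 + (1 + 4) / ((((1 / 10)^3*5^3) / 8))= 327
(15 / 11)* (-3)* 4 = -180 / 11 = -16.36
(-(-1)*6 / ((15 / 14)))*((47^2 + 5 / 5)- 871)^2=10040357.60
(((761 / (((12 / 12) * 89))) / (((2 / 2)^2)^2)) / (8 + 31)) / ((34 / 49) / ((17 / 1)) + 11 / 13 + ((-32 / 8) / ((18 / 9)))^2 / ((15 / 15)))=37289 / 831171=0.04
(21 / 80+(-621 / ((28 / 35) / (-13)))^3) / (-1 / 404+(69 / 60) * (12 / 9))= 99638573975119827 / 148432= 671274212940.07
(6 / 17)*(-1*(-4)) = 24 / 17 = 1.41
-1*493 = -493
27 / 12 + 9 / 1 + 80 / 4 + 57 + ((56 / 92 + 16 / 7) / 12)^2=88.31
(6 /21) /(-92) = -1 /322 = -0.00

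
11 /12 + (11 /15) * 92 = 4103 /60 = 68.38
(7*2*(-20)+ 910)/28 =45/2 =22.50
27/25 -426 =-424.92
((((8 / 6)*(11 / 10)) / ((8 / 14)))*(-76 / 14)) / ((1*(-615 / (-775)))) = -6479 / 369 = -17.56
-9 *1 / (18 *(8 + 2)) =-1 / 20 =-0.05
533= 533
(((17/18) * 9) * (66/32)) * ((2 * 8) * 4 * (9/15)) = 3366/5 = 673.20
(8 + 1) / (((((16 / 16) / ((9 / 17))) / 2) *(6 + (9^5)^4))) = 54 / 68893437601322596573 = 0.00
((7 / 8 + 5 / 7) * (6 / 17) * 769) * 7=205323 / 68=3019.46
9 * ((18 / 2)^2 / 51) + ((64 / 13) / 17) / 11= 34813 / 2431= 14.32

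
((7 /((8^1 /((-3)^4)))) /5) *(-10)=-567 /4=-141.75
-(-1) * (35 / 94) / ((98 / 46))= 115 / 658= 0.17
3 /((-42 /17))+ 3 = 25 /14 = 1.79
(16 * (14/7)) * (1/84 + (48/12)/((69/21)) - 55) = -831080/483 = -1720.66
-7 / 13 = -0.54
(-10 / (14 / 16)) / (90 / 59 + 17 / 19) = -89680 / 18991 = -4.72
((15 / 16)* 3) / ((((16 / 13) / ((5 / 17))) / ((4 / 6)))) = 975 / 2176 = 0.45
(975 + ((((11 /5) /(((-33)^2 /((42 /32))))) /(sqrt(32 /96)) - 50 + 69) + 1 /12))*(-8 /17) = -23858 /51 - 7*sqrt(3) /5610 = -467.81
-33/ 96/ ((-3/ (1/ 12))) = 11/ 1152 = 0.01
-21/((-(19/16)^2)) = 5376/361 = 14.89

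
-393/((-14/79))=31047/14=2217.64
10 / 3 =3.33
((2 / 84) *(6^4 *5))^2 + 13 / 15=23804.95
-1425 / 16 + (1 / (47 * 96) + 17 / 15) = -1983677 / 22560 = -87.93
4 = 4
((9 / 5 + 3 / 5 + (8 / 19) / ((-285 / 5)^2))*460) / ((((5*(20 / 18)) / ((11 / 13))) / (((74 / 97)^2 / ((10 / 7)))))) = 7184391812752 / 104871537875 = 68.51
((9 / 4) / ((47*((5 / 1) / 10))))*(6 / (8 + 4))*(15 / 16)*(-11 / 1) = -1485 / 3008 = -0.49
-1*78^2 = -6084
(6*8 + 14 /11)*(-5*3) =-8130 /11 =-739.09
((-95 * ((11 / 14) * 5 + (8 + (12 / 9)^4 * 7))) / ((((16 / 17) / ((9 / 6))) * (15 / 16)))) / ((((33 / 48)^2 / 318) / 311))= -1150688082.75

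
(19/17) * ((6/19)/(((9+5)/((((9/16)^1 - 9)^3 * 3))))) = -22143375/487424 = -45.43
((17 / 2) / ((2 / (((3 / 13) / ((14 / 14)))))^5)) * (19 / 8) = 78489 / 190102016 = 0.00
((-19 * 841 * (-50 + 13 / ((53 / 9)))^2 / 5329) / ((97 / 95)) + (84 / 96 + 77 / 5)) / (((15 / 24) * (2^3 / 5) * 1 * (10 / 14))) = -2720486647816931 / 290401723400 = -9368.01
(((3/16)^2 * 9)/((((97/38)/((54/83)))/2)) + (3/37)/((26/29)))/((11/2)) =31193985/681565456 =0.05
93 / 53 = 1.75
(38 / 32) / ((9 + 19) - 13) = 19 / 240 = 0.08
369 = 369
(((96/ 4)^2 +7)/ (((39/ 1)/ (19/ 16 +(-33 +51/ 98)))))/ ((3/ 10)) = -71513695/ 45864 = -1559.26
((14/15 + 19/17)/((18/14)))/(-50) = -3661/114750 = -0.03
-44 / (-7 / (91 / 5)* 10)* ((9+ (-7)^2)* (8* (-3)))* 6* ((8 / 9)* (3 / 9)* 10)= -4246528 / 15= -283101.87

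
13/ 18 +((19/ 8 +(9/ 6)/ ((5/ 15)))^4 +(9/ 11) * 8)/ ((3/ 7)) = 2120280391/ 405504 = 5228.75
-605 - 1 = -606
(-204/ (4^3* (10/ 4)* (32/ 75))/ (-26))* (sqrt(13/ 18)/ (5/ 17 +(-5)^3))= -867* sqrt(26)/ 5644288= -0.00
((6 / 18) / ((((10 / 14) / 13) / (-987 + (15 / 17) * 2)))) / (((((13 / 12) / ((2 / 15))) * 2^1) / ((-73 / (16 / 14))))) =19970391 / 850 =23494.58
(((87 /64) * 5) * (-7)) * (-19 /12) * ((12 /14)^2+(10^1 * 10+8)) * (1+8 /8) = 917415 /56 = 16382.41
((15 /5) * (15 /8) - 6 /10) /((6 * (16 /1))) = 67 /1280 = 0.05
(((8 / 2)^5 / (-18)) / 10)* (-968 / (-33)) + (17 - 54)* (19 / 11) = -342713 / 1485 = -230.78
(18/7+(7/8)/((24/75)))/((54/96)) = 2377/252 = 9.43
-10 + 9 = -1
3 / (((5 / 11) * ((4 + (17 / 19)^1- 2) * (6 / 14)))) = 133 / 25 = 5.32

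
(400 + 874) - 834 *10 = -7066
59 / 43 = 1.37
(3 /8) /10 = 3 /80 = 0.04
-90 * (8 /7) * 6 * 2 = -8640 /7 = -1234.29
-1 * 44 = -44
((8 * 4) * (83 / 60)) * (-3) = -664 / 5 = -132.80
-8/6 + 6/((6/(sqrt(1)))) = -1/3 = -0.33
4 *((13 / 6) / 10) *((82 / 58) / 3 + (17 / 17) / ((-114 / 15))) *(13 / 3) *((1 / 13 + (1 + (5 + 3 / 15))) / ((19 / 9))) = 992732 / 261725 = 3.79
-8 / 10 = -4 / 5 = -0.80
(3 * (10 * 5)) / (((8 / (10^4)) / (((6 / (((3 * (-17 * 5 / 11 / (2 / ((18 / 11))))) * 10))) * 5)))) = -1512500 / 51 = -29656.86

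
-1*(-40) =40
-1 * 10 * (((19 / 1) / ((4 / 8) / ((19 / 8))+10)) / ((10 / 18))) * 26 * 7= -591318 / 97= -6096.06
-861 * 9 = -7749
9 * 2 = 18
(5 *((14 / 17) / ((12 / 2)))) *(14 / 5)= 98 / 51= 1.92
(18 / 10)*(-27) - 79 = -127.60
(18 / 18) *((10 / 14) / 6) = 5 / 42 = 0.12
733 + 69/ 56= 41117/ 56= 734.23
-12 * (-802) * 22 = 211728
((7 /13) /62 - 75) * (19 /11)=-1148417 /8866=-129.53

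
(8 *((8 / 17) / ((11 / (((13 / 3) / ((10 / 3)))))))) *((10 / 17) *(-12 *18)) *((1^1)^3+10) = -179712 / 289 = -621.84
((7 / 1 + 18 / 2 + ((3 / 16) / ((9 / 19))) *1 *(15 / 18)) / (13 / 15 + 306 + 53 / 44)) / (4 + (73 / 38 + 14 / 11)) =54060985 / 7336851468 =0.01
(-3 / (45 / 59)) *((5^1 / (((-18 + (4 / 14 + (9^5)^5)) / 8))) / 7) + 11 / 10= 165834435156817948005918707 / 150758577415289043641748570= 1.10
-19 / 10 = -1.90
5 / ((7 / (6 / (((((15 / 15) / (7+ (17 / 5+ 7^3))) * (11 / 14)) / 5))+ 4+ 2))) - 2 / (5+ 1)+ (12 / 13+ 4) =28970113 / 3003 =9647.06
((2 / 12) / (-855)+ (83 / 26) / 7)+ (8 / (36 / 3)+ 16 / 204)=4765424 / 3968055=1.20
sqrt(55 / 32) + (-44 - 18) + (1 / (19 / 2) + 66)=sqrt(110) / 8 + 78 / 19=5.42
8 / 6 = 4 / 3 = 1.33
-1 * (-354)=354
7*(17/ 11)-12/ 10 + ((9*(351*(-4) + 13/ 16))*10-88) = -55600713/ 440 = -126365.26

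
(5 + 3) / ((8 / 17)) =17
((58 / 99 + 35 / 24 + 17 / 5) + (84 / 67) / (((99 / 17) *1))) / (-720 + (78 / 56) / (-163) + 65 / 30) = -1713294793 / 217312358010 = -0.01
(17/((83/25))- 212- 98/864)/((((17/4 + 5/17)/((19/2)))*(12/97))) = -232536770809/66477024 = -3498.00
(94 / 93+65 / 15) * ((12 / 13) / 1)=1988 / 403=4.93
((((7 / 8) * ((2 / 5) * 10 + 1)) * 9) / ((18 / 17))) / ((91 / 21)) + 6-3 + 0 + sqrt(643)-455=-92231 / 208 + sqrt(643)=-418.06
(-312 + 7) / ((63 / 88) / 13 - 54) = 348920 / 61713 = 5.65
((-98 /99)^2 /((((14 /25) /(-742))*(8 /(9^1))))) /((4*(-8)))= 3181325 /69696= 45.65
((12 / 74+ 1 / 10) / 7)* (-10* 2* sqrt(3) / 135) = -194* sqrt(3) / 34965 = -0.01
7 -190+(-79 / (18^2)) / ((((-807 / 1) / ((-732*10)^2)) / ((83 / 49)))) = 9694311479 / 355887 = 27239.86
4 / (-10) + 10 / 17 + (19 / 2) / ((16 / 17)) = 27967 / 2720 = 10.28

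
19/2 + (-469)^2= 439941/2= 219970.50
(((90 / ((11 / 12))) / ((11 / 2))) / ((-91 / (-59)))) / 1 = 127440 / 11011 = 11.57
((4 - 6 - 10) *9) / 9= -12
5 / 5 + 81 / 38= 119 / 38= 3.13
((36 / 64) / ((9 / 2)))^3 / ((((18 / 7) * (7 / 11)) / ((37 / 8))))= 407 / 73728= 0.01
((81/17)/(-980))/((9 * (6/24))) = -9/4165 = -0.00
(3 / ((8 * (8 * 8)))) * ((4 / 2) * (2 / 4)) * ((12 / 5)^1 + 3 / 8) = 333 / 20480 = 0.02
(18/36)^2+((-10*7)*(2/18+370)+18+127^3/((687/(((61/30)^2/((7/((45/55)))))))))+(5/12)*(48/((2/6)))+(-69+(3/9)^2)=-21563000197/881650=-24457.55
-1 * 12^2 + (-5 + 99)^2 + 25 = 8717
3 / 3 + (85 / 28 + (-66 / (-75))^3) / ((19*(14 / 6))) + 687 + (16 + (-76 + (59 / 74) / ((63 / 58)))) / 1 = 12184250080231 / 19376437500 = 628.82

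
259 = 259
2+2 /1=4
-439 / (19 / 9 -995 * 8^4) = 3951 / 36679661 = 0.00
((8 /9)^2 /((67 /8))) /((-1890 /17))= -4352 /5128515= -0.00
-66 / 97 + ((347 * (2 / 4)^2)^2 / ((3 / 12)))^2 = 1406337745201 / 1552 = 906145454.38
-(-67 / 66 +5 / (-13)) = 1.40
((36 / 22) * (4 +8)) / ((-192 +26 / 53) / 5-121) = -11448 / 92873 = -0.12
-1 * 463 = -463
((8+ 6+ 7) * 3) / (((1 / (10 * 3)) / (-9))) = -17010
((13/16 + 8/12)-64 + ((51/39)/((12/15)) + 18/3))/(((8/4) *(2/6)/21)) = -719229/416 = -1728.92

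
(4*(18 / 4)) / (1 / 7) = 126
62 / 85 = 0.73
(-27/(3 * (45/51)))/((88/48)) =-306/55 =-5.56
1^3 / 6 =1 / 6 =0.17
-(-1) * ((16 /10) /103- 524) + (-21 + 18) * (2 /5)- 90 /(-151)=-8158924 /15553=-524.59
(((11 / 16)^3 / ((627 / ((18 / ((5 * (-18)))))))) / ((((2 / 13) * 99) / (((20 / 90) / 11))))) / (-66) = 13 / 6240706560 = 0.00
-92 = -92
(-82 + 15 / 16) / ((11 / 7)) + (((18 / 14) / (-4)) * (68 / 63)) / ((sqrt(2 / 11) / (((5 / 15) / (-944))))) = -9079 / 176 + 17 * sqrt(22) / 277536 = -51.58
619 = 619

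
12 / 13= 0.92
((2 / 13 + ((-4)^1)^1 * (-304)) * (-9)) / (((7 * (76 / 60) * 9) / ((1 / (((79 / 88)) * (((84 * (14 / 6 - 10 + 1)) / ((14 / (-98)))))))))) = -0.04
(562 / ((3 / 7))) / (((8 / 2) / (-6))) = -1967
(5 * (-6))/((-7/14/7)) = 420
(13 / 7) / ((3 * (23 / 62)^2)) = 49972 / 11109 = 4.50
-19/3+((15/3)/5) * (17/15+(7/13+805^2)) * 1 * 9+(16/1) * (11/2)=1137302734/195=5832321.71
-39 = -39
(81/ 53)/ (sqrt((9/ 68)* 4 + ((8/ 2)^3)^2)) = 81* sqrt(1183897)/ 3690973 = 0.02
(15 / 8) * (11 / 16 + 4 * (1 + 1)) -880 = -863.71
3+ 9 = 12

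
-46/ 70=-23/ 35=-0.66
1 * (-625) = -625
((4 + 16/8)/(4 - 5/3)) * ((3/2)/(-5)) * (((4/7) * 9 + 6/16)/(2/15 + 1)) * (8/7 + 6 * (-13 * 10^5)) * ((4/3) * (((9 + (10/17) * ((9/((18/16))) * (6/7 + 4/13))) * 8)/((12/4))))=13606917077512224/9020557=1508434243.86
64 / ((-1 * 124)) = -16 / 31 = -0.52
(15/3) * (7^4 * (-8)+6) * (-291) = 27938910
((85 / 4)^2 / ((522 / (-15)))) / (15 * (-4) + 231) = -36125 / 476064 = -0.08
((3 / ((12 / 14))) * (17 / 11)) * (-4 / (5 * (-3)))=238 / 165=1.44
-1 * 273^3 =-20346417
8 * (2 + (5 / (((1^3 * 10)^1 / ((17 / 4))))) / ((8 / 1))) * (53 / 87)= 265 / 24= 11.04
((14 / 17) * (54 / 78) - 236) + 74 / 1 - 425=-129601 / 221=-586.43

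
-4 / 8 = -1 / 2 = -0.50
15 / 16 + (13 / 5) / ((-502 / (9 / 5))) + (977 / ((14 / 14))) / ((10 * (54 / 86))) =424306543 / 2710800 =156.52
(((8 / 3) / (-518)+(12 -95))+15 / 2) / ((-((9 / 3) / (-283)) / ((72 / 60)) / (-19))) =126182059 / 777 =162396.47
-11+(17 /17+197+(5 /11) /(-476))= 979127 /5236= 187.00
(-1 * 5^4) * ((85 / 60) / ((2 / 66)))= -116875 / 4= -29218.75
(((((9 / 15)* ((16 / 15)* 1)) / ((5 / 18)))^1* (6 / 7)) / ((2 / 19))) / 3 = 5472 / 875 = 6.25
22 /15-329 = -4913 /15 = -327.53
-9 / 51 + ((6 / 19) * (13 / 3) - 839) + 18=-819.81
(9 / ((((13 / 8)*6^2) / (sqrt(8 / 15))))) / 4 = sqrt(30) / 195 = 0.03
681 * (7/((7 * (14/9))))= 6129/14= 437.79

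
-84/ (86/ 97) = -4074/ 43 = -94.74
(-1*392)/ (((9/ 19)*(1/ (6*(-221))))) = 3292016/ 3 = 1097338.67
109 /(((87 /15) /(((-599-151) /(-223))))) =408750 /6467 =63.21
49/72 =0.68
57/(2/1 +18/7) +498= 16335/32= 510.47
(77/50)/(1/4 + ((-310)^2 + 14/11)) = 1694/105711675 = 0.00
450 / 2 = 225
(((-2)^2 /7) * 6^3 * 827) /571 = 714528 /3997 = 178.77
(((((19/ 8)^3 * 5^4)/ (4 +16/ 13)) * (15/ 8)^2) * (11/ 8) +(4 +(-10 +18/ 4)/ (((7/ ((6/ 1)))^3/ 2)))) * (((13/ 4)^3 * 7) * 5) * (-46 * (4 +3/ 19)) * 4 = -943939505529614659715/ 132766498816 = -7109771771.85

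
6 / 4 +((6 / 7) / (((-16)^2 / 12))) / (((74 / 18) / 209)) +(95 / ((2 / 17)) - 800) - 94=-687551 / 8288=-82.96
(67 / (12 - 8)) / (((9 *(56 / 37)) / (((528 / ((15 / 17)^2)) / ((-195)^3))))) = -7880741 / 70070568750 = -0.00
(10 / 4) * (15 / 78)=25 / 52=0.48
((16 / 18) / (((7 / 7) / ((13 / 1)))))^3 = 1124864 / 729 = 1543.02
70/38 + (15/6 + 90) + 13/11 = 39929/418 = 95.52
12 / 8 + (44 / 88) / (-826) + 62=104901 / 1652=63.50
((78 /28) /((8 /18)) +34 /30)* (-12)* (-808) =2511668 /35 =71761.94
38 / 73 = 0.52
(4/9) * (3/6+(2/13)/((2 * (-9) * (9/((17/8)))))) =4195/18954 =0.22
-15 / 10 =-3 / 2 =-1.50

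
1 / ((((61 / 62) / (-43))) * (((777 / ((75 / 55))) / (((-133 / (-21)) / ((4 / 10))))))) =-633175 / 521367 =-1.21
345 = 345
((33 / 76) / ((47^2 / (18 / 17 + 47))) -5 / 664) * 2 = 47789 / 12467596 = 0.00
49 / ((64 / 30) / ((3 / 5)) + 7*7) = 441 / 473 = 0.93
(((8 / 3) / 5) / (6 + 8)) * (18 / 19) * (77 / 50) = 132 / 2375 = 0.06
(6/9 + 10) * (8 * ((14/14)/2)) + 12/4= 137/3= 45.67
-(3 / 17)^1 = -3 / 17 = -0.18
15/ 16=0.94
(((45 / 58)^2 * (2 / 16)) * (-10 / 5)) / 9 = -225 / 13456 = -0.02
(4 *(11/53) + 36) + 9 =2429/53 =45.83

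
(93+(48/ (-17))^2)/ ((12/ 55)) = 534985/ 1156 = 462.79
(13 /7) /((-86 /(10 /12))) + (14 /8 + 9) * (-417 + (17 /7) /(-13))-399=-32760371 /6708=-4883.78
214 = 214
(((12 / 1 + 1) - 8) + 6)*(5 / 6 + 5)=385 / 6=64.17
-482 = -482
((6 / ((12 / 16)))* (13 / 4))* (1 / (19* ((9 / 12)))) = 104 / 57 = 1.82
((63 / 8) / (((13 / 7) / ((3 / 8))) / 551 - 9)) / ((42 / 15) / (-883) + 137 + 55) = -33878061 / 7426267984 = -0.00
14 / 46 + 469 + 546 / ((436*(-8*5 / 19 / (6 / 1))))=46703937 / 100280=465.74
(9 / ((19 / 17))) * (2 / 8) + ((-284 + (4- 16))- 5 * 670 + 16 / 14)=-1937993 / 532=-3642.84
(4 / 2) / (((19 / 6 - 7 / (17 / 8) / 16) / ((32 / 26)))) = 1632 / 1963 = 0.83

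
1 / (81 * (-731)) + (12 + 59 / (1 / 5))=18177776 / 59211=307.00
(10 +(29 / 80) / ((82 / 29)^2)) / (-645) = -5403589 / 346958400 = -0.02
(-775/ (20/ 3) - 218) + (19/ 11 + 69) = -11595/ 44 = -263.52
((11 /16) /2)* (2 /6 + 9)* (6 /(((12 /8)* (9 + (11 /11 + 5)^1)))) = 77 /90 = 0.86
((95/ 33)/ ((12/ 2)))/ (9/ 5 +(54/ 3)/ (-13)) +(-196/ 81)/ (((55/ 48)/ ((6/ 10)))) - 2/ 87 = -523201/ 3875850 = -0.13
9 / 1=9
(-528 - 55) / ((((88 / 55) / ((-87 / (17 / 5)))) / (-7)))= -65265.99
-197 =-197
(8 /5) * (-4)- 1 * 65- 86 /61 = -22207 /305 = -72.81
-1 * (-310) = 310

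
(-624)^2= 389376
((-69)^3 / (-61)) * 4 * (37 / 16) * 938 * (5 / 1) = 28503083385 / 122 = 233631831.02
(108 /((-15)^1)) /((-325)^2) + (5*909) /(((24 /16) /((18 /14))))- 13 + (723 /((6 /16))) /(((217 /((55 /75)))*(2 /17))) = 1353954355939 /343809375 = 3938.10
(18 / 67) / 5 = 18 / 335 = 0.05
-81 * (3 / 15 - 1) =324 / 5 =64.80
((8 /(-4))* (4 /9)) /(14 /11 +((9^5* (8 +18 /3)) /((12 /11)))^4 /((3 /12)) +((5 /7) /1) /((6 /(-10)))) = -2464 /3656464027853491893291534201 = -0.00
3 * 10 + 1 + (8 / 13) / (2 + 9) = 4441 / 143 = 31.06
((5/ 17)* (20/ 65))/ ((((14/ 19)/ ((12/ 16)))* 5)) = 57/ 3094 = 0.02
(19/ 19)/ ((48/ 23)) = 23/ 48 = 0.48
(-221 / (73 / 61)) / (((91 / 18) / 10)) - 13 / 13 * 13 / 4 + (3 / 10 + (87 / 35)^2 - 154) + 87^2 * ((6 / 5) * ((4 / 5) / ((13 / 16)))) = 39186437497 / 4650100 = 8427.01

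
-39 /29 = -1.34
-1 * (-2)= 2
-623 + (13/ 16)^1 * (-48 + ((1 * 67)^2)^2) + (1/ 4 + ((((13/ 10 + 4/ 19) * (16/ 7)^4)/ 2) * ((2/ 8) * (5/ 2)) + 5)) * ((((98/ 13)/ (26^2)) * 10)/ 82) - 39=3138264352346327/ 191683856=16372084.84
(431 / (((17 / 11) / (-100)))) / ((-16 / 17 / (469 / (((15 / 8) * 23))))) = 22235290 / 69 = 322250.58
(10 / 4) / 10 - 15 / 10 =-5 / 4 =-1.25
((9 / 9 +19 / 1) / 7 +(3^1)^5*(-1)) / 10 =-1681 / 70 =-24.01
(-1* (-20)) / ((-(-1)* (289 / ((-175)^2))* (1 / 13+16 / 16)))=568750 / 289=1967.99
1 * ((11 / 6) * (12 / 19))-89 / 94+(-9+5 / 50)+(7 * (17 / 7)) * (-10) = -797846 / 4465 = -178.69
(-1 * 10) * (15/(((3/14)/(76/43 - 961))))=28872900/43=671462.79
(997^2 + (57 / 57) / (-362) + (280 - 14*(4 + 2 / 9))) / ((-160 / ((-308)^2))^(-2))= 161960048450 / 57264303789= 2.83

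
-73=-73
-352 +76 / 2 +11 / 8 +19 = -293.62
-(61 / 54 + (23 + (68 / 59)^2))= -4785439 / 187974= -25.46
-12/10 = -6/5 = -1.20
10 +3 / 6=21 / 2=10.50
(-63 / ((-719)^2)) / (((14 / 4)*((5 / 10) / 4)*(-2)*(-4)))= -18 / 516961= -0.00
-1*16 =-16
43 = 43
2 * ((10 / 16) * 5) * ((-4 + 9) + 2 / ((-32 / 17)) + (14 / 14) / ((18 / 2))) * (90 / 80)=14575 / 512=28.47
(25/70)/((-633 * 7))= -5/62034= -0.00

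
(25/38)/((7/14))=25/19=1.32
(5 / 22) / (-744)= -5 / 16368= -0.00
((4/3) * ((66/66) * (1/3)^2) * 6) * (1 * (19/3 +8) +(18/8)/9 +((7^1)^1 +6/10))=2662/135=19.72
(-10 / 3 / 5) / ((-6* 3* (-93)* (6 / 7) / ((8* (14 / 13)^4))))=-1075648 / 215150013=-0.00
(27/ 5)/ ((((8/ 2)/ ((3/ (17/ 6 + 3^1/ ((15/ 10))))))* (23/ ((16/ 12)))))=162/ 3335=0.05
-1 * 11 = -11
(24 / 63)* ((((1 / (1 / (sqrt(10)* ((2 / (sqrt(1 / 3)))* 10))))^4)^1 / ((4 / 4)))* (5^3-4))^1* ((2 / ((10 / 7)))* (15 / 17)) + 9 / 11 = 1533312000153 / 187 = 8199529412.58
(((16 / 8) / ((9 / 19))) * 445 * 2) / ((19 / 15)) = 2966.67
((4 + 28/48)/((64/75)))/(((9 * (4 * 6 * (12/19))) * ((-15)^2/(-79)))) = -82555/5971968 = -0.01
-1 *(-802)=802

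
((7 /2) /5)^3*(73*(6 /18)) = 25039 /3000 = 8.35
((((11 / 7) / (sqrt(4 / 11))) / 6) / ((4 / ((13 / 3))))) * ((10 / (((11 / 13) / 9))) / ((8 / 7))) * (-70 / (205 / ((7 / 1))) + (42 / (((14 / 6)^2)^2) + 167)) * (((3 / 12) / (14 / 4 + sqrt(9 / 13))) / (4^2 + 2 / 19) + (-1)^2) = -37485743815 * sqrt(143) / 55173761664 + 729079960796785 * sqrt(11) / 331042569984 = 7296.33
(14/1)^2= 196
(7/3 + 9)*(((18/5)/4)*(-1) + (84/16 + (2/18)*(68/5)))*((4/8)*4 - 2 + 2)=3587/27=132.85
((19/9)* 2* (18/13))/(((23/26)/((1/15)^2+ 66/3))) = 752552/5175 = 145.42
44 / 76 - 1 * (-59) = 1132 / 19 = 59.58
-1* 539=-539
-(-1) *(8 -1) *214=1498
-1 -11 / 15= -26 / 15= -1.73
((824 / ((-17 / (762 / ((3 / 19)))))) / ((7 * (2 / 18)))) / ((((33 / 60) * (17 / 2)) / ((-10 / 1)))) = 14315846400 / 22253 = 643322.09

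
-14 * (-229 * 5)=16030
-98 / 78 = -49 / 39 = -1.26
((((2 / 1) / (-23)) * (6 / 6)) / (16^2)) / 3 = -1 / 8832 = -0.00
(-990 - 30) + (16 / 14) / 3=-21412 / 21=-1019.62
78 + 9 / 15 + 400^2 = 800393 / 5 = 160078.60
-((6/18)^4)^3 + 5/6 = 885733/1062882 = 0.83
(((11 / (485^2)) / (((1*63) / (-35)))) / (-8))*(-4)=-11 / 846810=-0.00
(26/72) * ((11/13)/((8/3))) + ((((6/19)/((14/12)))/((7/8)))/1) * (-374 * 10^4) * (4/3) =-137871349759/89376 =-1542599.24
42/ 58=21/ 29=0.72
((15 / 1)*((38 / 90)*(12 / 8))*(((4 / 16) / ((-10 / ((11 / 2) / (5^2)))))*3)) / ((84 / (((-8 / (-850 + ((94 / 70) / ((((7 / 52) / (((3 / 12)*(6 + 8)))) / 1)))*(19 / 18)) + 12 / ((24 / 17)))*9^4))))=-5977873626813 / 57375584000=-104.19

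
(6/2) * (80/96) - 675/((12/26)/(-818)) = 2392655/2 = 1196327.50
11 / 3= 3.67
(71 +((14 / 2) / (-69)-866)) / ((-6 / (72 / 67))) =219448 / 1541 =142.41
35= 35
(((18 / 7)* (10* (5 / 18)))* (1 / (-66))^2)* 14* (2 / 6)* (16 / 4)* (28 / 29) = 2800 / 94743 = 0.03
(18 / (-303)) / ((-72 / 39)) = 13 / 404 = 0.03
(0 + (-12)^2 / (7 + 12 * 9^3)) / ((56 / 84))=216 / 8755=0.02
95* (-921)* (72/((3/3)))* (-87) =548068680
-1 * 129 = -129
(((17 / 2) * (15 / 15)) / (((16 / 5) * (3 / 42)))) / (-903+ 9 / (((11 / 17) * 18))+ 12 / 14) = -45815 / 1110488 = -0.04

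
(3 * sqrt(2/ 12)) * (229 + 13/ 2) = 471 * sqrt(6)/ 4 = 288.43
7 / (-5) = -1.40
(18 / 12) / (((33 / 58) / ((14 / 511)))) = 58 / 803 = 0.07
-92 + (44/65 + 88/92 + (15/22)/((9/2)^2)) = -40109156/444015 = -90.33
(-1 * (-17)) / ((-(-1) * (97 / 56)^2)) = 53312 / 9409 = 5.67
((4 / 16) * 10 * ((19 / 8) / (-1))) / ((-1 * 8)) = 95 / 128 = 0.74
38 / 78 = 19 / 39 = 0.49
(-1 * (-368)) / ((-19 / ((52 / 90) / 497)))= -9568 / 424935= -0.02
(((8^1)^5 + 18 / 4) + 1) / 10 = 65547 / 20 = 3277.35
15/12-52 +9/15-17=-67.15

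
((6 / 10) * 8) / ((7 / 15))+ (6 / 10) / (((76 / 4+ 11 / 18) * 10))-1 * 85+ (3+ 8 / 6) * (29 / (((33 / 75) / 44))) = 2315071642 / 185325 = 12491.96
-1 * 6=-6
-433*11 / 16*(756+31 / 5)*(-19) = 344884067 / 80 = 4311050.84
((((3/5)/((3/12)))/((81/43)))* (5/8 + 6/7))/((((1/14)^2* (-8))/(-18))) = 832.77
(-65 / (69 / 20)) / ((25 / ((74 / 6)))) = -1924 / 207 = -9.29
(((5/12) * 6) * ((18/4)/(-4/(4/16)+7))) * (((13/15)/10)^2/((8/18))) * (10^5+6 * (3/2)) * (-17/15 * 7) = 2011280999/120000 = 16760.67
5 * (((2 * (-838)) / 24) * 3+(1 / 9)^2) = -169685 / 162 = -1047.44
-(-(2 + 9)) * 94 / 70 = 517 / 35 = 14.77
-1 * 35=-35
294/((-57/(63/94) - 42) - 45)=-6174/3613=-1.71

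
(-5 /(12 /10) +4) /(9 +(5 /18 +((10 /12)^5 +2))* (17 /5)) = -6480 /704149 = -0.01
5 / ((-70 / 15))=-15 / 14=-1.07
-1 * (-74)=74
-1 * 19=-19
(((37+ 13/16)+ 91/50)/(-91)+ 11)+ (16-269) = -8824653/36400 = -242.44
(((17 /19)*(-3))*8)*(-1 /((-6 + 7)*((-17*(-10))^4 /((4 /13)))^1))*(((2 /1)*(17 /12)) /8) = 1 /356915000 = 0.00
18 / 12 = 1.50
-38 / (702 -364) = -19 / 169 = -0.11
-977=-977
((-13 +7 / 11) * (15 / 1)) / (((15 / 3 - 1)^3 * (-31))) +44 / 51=133037 / 139128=0.96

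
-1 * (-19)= 19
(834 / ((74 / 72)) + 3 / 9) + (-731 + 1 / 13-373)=-421544 / 1443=-292.13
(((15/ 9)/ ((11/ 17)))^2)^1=7225/ 1089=6.63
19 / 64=0.30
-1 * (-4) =4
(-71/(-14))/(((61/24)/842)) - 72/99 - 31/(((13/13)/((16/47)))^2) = 17386892480/10375673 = 1675.74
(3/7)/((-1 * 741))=-1/1729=-0.00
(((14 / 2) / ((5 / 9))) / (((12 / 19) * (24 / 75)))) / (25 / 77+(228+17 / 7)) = 153615 / 568576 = 0.27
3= 3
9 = 9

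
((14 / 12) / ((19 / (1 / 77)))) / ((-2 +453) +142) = 1 / 743622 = 0.00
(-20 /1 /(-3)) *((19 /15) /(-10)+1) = 262 /45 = 5.82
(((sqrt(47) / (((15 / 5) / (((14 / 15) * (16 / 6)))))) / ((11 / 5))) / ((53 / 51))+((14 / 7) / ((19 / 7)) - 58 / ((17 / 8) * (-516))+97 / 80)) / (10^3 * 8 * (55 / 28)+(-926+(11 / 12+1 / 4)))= 46719253 / 345089982920+26656 * sqrt(47) / 1086403593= 0.00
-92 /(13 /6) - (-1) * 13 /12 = -6455 /156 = -41.38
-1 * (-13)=13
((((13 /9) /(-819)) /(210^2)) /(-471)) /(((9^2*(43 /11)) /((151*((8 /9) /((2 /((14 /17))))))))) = 3322 /224145192982725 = 0.00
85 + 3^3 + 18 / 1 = 130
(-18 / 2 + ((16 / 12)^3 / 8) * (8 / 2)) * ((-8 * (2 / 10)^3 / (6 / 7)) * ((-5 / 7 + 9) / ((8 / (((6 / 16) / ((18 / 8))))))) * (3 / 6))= 6119 / 121500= 0.05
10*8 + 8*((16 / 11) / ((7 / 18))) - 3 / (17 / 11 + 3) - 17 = 355209 / 3850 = 92.26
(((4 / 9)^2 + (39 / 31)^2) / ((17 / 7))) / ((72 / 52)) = 12610507 / 23819346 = 0.53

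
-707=-707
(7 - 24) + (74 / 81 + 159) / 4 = 7445 / 324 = 22.98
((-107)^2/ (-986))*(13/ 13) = -11449/ 986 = -11.61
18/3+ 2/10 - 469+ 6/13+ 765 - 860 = -36227/65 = -557.34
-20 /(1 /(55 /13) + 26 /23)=-25300 /1729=-14.63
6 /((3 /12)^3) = 384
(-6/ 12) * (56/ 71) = -28/ 71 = -0.39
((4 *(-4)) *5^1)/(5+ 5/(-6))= -96/5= -19.20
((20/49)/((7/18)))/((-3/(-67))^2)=179560/343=523.50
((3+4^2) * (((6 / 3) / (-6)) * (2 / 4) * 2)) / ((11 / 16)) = -304 / 33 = -9.21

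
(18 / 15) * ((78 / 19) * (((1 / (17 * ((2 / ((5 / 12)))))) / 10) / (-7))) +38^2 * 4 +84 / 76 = 261240661 / 45220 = 5777.10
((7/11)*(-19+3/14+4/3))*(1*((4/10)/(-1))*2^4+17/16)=312991/5280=59.28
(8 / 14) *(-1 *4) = -2.29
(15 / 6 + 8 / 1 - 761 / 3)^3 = -3105745579 / 216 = -14378451.75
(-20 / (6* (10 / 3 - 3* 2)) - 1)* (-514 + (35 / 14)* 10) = -489 / 4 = -122.25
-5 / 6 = -0.83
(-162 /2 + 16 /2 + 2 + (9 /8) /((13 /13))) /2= -559 /16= -34.94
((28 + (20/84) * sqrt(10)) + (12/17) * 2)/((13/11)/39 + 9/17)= 935 * sqrt(10)/2198 + 8250/157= 53.89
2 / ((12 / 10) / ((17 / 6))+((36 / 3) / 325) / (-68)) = 11050 / 2337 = 4.73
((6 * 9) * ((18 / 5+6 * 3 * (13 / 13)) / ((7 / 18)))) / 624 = 2187 / 455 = 4.81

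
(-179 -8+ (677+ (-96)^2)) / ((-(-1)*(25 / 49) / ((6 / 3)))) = 951188 / 25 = 38047.52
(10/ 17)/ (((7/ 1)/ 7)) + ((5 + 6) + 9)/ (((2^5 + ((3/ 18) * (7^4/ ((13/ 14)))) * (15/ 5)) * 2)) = 174440/ 292791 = 0.60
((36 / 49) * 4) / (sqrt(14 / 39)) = 72 * sqrt(546) / 343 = 4.90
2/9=0.22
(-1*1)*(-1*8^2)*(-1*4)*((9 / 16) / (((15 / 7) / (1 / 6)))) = -56 / 5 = -11.20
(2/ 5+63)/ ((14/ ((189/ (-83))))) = -8559/ 830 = -10.31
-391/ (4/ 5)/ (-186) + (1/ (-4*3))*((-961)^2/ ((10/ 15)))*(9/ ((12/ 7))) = -1803628693/ 2976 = -606058.03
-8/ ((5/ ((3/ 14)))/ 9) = -108/ 35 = -3.09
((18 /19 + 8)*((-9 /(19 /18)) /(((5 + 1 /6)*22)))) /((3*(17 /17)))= -27540 /123101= -0.22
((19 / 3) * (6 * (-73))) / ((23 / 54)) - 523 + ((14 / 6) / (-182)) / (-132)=-7035.87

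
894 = 894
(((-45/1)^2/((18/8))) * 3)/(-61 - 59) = -45/2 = -22.50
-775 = -775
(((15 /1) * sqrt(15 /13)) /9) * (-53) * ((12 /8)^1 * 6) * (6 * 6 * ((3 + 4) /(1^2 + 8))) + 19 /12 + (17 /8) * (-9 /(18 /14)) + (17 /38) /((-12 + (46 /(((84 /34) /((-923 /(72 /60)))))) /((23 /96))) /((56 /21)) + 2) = -22260 * sqrt(195) /13 - 1902278011 /143117880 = -23924.37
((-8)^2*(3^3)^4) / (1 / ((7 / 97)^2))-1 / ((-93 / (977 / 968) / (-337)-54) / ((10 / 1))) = 14740601785135141 / 83219885799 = 177128.36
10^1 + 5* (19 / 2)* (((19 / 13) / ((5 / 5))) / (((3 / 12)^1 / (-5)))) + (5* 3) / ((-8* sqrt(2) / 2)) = -17920 / 13-15* sqrt(2) / 8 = -1381.11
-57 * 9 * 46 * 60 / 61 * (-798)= 18522495.74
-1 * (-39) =39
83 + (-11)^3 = -1248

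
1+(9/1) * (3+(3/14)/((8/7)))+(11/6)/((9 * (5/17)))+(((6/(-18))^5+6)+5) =804349/19440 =41.38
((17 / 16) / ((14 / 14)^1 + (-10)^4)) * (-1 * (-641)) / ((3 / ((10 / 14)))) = 54485 / 3360336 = 0.02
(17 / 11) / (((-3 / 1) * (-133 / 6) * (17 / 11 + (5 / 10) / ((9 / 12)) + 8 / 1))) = 102 / 44821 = 0.00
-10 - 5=-15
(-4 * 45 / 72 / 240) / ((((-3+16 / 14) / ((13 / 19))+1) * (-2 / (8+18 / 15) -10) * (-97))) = 161 / 26259840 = 0.00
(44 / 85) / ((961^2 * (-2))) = -22 / 78499285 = -0.00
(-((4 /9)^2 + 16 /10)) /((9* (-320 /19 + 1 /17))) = 18088 /1519965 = 0.01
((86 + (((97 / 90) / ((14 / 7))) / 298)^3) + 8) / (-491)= -14507552844048673 / 75778813255104000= -0.19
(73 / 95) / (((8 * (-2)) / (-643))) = 46939 / 1520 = 30.88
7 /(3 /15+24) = 35 /121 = 0.29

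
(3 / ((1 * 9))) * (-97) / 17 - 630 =-32227 / 51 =-631.90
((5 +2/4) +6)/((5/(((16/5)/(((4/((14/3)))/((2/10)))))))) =1.72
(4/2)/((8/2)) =1/2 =0.50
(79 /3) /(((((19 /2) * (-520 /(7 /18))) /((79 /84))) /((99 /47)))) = -68651 /16716960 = -0.00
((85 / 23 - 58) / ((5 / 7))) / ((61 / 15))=-26229 / 1403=-18.69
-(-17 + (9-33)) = 41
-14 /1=-14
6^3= 216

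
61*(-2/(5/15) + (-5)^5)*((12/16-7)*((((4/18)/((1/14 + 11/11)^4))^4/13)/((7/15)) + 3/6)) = 7135278597361181349906413101/11951770749521484375000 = 597005.98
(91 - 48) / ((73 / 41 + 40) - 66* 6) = -1763 / 14523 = -0.12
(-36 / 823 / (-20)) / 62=9 / 255130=0.00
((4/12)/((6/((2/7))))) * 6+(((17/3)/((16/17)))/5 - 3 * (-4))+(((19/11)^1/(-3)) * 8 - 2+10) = 102831/6160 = 16.69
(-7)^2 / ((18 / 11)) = 539 / 18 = 29.94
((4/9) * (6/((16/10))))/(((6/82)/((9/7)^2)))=1845/49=37.65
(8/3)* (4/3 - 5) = -88/9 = -9.78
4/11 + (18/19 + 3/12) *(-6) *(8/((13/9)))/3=-2696/209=-12.90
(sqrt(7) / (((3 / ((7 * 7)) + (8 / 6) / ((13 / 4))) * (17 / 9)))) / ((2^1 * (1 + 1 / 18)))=154791 * sqrt(7) / 291023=1.41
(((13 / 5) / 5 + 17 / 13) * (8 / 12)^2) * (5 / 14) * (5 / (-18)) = -22 / 273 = -0.08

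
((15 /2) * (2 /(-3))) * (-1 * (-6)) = -30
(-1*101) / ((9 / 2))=-202 / 9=-22.44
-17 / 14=-1.21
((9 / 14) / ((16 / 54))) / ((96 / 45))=3645 / 3584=1.02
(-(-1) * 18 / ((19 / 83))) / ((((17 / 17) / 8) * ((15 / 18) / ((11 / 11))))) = 71712 / 95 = 754.86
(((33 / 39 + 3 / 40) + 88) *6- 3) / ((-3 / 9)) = -413811 / 260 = -1591.58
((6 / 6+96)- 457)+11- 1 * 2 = -351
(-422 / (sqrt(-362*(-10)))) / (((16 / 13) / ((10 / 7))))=-2743*sqrt(905) / 10136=-8.14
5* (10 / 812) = 25 / 406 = 0.06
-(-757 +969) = -212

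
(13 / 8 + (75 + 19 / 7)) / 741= 1481 / 13832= 0.11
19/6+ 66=415/6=69.17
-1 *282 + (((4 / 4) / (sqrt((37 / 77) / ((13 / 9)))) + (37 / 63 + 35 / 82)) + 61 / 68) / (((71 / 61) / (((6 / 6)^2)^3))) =-3496267139 / 12470724 + 61 *sqrt(37037) / 7881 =-278.87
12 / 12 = 1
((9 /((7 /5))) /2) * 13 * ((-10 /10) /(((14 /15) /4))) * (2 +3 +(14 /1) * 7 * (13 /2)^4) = -12280866975 /392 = -31328742.28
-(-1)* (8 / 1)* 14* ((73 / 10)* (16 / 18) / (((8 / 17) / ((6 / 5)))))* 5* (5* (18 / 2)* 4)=1667904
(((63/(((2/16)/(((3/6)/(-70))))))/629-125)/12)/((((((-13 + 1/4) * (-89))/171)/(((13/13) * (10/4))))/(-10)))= 37348585/951677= 39.25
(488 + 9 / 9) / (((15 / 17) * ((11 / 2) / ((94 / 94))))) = 100.76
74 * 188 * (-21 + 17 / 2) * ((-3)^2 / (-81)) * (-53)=-9216700 / 9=-1024077.78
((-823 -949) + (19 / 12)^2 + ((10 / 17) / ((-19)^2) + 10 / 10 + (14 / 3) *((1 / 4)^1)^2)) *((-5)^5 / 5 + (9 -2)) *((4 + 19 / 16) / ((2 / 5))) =66793663443565 / 4713216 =14171568.51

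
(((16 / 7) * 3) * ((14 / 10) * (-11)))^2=278784 / 25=11151.36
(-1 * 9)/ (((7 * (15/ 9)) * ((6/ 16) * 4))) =-18/ 35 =-0.51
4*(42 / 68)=42 / 17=2.47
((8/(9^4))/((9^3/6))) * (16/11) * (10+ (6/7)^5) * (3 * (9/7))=4092416/6947055801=0.00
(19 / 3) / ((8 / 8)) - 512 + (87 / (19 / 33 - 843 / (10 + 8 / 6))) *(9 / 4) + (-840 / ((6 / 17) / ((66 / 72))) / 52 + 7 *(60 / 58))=-203440091197 / 374636964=-543.03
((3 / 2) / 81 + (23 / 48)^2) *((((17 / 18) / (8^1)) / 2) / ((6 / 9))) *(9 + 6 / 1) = 145775 / 442368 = 0.33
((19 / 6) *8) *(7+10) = 1292 / 3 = 430.67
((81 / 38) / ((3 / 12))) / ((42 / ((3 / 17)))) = 0.04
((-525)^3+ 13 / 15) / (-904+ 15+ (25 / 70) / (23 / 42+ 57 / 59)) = 162813.88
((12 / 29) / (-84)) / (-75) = 1 / 15225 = 0.00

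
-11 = -11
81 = 81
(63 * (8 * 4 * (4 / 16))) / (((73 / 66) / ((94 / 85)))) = 3126816 / 6205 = 503.92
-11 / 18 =-0.61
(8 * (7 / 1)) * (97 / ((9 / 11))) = 6639.11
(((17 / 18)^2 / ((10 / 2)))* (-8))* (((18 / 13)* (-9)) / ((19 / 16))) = 14.98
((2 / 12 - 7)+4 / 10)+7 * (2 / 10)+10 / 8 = -227 / 60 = -3.78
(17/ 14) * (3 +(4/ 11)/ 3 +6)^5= 76662.62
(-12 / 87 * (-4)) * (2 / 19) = 32 / 551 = 0.06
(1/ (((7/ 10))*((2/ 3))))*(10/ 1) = 150/ 7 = 21.43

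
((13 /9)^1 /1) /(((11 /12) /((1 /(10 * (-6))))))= -13 /495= -0.03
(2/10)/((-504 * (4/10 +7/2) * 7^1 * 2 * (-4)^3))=1/8805888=0.00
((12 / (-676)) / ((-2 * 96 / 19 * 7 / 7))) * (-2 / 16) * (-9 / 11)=171 / 951808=0.00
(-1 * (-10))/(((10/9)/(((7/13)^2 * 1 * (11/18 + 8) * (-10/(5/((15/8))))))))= -113925/1352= -84.26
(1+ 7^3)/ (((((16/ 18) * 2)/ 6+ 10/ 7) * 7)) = 4644/ 163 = 28.49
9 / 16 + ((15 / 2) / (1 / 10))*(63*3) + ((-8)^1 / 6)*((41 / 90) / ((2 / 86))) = 30562799 / 2160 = 14149.44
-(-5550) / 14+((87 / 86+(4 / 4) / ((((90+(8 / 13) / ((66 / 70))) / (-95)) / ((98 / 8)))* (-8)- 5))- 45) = 370651978533 / 1052355598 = 352.21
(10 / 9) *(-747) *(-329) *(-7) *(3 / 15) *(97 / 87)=-37082906 / 87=-426240.30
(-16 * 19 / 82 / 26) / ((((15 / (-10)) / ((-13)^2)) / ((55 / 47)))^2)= -2020361200 / 815121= -2478.60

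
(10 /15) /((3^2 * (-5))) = -0.01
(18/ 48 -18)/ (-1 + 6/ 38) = 2679/ 128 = 20.93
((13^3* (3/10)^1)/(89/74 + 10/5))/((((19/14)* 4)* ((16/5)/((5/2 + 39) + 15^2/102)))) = 422784089/816544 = 517.77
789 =789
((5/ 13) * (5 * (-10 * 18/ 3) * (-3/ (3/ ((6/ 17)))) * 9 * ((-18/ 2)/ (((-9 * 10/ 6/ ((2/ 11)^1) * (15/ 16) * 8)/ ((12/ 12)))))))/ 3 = 4320/ 2431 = 1.78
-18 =-18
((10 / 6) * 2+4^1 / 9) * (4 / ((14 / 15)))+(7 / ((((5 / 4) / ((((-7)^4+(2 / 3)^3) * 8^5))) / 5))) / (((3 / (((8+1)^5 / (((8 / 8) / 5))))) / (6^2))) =163921835969741140 / 21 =7805801712844816.19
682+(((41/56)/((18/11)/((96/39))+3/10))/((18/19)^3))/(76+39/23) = 21120757590427/30968331156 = 682.01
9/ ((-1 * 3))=-3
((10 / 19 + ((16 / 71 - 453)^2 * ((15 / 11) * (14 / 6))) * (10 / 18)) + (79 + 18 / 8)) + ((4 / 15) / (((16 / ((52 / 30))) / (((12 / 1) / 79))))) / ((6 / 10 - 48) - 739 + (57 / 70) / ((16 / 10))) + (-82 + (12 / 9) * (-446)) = 19714289086620826009 / 54491352996420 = 361787.48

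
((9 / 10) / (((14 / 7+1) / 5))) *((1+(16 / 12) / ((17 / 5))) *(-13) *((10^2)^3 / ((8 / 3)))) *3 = -519187500 / 17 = -30540441.18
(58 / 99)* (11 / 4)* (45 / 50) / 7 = 29 / 140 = 0.21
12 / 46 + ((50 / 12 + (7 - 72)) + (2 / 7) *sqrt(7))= -8359 / 138 + 2 *sqrt(7) / 7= -59.82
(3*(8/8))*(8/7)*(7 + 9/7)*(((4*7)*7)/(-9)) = -1856/3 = -618.67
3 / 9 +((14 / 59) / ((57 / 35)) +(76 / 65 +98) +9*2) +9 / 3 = 8791036 / 72865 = 120.65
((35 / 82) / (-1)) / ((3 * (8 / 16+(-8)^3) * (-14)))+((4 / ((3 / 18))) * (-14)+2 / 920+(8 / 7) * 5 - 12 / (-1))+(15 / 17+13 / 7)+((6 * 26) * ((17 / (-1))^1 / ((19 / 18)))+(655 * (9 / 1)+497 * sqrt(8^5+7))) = 401381964890959 / 130869709740+2485 * sqrt(1311) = 93043.25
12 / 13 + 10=142 / 13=10.92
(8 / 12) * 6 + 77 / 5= 97 / 5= 19.40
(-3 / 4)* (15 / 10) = -9 / 8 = -1.12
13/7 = 1.86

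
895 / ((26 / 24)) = 10740 / 13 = 826.15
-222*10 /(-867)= 740 /289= 2.56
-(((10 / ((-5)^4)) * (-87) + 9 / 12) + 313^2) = -48984179 / 500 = -97968.36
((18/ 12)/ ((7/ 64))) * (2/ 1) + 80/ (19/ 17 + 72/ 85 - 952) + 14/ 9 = 147026578/ 5087439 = 28.90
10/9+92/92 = 19/9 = 2.11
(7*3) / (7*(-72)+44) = -0.05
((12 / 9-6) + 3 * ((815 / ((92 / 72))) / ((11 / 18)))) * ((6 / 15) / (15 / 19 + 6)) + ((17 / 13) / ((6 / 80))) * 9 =50487284 / 148005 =341.12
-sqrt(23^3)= -23*sqrt(23)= -110.30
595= 595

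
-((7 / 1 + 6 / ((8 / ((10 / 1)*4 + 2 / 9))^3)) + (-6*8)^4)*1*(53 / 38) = -2188064030417 / 295488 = -7404916.72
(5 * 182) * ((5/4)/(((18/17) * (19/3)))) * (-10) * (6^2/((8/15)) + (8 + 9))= -32680375/228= -143334.98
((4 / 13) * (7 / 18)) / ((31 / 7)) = 98 / 3627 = 0.03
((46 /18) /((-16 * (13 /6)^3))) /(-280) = 69 /1230320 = 0.00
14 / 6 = 7 / 3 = 2.33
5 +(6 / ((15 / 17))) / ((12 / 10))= 32 / 3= 10.67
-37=-37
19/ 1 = 19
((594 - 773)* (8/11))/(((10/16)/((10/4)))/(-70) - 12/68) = 6816320/9427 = 723.06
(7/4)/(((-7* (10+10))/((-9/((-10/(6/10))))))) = -27/4000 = -0.01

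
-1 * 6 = -6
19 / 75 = 0.25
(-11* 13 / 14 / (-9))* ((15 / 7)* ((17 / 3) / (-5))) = -2431 / 882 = -2.76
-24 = -24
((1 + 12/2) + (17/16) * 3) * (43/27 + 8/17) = 154361/7344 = 21.02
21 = 21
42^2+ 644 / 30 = 26782 / 15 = 1785.47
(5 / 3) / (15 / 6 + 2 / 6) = 10 / 17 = 0.59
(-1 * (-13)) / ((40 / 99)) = 1287 / 40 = 32.18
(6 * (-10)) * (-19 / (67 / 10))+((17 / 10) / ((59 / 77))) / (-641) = 170.15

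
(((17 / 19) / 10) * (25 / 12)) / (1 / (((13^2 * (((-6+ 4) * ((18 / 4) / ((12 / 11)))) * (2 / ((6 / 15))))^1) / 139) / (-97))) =790075 / 8197664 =0.10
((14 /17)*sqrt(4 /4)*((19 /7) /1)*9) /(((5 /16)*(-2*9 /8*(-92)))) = 608 /1955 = 0.31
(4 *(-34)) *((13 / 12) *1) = -442 / 3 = -147.33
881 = 881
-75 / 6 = -25 / 2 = -12.50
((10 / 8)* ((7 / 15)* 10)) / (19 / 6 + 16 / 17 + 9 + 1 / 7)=4165 / 9461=0.44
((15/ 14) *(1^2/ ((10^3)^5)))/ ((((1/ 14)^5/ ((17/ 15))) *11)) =40817/ 687500000000000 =0.00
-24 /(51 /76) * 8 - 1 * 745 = -17529 /17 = -1031.12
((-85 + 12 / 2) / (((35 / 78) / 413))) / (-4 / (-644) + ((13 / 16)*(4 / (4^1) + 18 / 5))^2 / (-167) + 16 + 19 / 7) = -12511979450880 / 3206969639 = -3901.50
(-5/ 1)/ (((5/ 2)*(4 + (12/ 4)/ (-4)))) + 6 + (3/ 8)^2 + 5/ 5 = 5429/ 832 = 6.53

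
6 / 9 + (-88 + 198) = 332 / 3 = 110.67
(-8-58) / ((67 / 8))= -528 / 67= -7.88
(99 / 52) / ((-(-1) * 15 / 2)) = 33 / 130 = 0.25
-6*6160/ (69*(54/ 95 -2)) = 146300/ 391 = 374.17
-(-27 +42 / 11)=255 / 11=23.18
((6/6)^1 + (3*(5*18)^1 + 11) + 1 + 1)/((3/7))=1988/3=662.67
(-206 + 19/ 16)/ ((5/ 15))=-9831/ 16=-614.44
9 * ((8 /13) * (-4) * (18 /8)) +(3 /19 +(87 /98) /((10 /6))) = -5949303 /121030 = -49.16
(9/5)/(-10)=-9/50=-0.18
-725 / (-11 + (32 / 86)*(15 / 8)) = 31175 / 443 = 70.37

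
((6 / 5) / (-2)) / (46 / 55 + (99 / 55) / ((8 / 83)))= -264 / 8585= -0.03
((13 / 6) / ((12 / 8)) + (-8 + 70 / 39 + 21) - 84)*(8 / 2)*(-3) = 31712 / 39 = 813.13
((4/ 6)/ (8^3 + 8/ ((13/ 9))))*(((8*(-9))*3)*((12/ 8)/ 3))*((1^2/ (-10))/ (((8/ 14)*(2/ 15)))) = 2457/ 13456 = 0.18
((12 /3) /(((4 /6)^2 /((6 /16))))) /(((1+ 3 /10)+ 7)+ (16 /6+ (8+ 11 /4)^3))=3240 /1203133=0.00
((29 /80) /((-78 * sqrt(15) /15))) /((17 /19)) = -551 * sqrt(15) /106080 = -0.02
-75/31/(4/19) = -11.49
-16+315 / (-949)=-16.33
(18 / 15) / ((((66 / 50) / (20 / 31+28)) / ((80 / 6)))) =118400 / 341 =347.21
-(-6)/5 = 6/5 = 1.20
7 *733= 5131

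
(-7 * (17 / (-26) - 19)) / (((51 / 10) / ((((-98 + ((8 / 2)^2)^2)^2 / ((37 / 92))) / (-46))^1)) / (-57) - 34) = -16966283320 / 4192945263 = -4.05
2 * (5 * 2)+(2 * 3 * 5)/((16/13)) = 355/8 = 44.38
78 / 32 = 39 / 16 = 2.44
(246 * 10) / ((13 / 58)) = 142680 / 13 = 10975.38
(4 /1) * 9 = 36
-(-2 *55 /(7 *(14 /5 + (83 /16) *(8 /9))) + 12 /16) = 25593 /18676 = 1.37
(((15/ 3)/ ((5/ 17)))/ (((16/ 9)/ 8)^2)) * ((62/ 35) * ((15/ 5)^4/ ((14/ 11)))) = 38034117/ 980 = 38810.32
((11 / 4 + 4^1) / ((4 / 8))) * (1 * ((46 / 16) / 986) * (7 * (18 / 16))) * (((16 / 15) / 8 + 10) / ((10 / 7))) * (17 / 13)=1734453 / 603200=2.88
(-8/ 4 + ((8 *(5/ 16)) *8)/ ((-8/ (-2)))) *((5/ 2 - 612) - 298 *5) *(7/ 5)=-88179/ 10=-8817.90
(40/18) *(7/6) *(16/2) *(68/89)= 38080/2403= 15.85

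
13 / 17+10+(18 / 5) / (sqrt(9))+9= 1782 / 85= 20.96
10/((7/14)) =20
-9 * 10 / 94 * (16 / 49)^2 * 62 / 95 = -142848 / 2144093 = -0.07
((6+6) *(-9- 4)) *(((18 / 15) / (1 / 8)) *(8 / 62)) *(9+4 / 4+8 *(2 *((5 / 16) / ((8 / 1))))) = -63648 / 31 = -2053.16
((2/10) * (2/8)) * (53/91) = 53/1820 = 0.03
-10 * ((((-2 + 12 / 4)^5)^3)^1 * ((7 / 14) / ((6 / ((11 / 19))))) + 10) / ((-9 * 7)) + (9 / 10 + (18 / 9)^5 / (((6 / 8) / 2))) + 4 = 1648777 / 17955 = 91.83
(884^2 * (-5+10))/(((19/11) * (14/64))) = 1375362560/133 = 10341071.88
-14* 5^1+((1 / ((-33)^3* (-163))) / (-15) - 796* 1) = -76091925691 / 87865965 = -866.00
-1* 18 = -18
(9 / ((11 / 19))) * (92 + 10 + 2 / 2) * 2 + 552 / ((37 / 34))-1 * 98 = 1469924 / 407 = 3611.61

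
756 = 756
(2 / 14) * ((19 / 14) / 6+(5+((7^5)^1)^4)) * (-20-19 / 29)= -4014827671030645705277 / 17052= -235446145380638382.90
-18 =-18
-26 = -26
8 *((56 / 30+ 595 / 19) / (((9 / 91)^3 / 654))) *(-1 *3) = -12428652531568 / 23085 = -538386507.76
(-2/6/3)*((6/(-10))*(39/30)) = 13/150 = 0.09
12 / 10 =6 / 5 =1.20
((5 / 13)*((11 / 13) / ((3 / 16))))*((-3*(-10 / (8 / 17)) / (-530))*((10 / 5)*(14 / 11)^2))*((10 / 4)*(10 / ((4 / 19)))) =-7913500 / 98527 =-80.32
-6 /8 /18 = -1 /24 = -0.04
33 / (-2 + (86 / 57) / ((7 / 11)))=13167 / 148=88.97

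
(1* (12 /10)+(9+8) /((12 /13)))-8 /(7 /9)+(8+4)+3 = 10219 /420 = 24.33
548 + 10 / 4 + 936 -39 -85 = 2725 / 2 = 1362.50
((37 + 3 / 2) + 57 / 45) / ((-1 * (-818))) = 1193 / 24540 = 0.05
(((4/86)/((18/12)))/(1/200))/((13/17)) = 13600/1677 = 8.11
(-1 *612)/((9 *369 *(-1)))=68/369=0.18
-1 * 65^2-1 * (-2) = -4223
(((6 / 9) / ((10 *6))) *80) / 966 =4 / 4347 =0.00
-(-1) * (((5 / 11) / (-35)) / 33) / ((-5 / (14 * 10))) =4 / 363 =0.01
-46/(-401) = 46/401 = 0.11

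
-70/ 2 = -35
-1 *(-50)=50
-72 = -72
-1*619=-619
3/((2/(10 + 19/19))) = 33/2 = 16.50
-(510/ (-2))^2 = -65025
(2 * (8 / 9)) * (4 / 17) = 64 / 153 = 0.42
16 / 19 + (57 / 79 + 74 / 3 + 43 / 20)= 2555929 / 90060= 28.38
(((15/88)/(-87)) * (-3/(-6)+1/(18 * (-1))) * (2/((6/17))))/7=-85/120582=-0.00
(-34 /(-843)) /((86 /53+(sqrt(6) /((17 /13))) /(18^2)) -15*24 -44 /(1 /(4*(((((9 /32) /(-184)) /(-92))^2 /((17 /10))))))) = -606344090832378572501271629463552 /5387761605271040628561804057797404619 -3993263845256203501540737024*sqrt(6) /5387761605271040628561804057797404619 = -0.00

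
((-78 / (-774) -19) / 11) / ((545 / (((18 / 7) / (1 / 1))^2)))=-263304 / 12631465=-0.02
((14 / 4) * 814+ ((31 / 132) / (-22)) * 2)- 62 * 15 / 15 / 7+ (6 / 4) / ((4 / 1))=57741613 / 20328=2840.50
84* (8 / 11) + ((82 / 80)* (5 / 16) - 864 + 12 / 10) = -5641777 / 7040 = -801.39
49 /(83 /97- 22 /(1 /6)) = -4753 /12721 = -0.37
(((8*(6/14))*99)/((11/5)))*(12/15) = 864/7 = 123.43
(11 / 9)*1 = 11 / 9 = 1.22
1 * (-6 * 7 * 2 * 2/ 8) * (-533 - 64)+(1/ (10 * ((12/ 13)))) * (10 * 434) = 78043/ 6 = 13007.17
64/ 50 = 32/ 25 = 1.28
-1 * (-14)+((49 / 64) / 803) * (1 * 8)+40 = 54.01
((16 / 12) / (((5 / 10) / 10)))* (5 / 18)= 200 / 27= 7.41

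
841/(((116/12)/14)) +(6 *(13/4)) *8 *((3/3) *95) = 16038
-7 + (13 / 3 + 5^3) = 367 / 3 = 122.33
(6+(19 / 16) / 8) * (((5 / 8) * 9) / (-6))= -11805 / 2048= -5.76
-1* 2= -2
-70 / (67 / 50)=-3500 / 67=-52.24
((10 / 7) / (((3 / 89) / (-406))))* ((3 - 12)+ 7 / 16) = 1767985 / 12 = 147332.08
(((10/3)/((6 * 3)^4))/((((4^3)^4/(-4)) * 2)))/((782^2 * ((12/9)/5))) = -25/1077019142818627584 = -0.00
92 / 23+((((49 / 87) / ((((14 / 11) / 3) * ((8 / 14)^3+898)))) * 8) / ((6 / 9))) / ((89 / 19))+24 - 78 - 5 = -55.00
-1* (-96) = 96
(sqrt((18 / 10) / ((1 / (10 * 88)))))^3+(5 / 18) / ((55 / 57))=19 / 66+19008 * sqrt(11)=63042.69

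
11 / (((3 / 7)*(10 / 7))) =539 / 30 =17.97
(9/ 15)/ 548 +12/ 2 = 6.00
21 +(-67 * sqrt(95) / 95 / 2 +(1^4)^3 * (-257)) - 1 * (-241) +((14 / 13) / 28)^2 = 3381 / 676 - 67 * sqrt(95) / 190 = 1.56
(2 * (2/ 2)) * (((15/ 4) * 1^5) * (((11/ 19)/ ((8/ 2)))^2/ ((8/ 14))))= 0.27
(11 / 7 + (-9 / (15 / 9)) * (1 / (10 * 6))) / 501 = 1037 / 350700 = 0.00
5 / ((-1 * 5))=-1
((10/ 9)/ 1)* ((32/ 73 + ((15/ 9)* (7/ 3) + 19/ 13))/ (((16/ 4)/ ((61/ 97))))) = 7539905/ 7456293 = 1.01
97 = 97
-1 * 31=-31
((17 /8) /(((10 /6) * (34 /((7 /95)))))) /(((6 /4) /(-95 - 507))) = -2107 /1900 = -1.11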